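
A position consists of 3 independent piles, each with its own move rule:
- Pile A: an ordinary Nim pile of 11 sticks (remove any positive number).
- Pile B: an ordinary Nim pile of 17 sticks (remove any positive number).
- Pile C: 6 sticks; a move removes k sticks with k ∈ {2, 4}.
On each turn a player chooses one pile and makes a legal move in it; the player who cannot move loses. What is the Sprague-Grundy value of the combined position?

26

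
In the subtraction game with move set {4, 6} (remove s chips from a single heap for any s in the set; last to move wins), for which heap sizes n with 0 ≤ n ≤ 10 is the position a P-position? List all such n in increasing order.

0, 1, 2, 3, 10

Grundy values for subtraction set {4, 6}:
k:     0  1  2  3  4  5  6  7  8  9 10
g(k):  0  0  0  0  1  1  1  1  2  2  0
The P-positions (g = 0) in 0..10 are 0, 1, 2, 3, 10.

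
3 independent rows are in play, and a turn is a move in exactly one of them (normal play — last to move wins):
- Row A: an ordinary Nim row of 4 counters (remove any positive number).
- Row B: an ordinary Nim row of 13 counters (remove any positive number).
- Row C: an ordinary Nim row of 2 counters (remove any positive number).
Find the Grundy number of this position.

11

Row A is a plain Nim row of size 4, so its Grundy value is 4.
Row B is a plain Nim row of size 13, so its Grundy value is 13.
Row C is a plain Nim row of size 2, so its Grundy value is 2.
By the Sprague-Grundy theorem, the Grundy value of a sum of independent games is the XOR of the component values.
Combined value = 4 XOR 13 XOR 2 = 11.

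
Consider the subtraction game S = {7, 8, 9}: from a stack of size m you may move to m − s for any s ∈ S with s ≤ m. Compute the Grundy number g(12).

1

Build the Grundy sequence with g(k) = mex{g(k−s) : s ∈ {7, 8, 9}, s ≤ k}:
g(0) = mex{} = 0
g(1) = mex{} = 0
g(2) = mex{} = 0
g(3) = mex{} = 0
g(4) = mex{} = 0
g(5) = mex{} = 0
g(6) = mex{} = 0
g(7) = mex{0} = 1
g(8) = mex{0} = 1
g(9) = mex{0} = 1
g(10) = mex{0} = 1
g(11) = mex{0} = 1
g(12) = mex{0} = 1
So g(12) = 1.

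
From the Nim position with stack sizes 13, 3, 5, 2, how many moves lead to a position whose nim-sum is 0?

Bitwise XOR of the heap sizes:
  1101  (13)
  0011  (3)
  0101  (5)
  0010  (2)
  ----
  1001  (9)
The overall nim-sum is X = 9. A stack of size p has a winning move iff p XOR X < p (reduce it to p XOR X).
  13: 13 XOR 9 = 4 < 13 — winning move (to 4).
  3: 3 XOR 9 = 10 ≥ 3 — no move.
  5: 5 XOR 9 = 12 ≥ 5 — no move.
  2: 2 XOR 9 = 11 ≥ 2 — no move.
That gives 1 winning move.

1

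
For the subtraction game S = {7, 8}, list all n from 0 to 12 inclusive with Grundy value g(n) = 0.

0, 1, 2, 3, 4, 5, 6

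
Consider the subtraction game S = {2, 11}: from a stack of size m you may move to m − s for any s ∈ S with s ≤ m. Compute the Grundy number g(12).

2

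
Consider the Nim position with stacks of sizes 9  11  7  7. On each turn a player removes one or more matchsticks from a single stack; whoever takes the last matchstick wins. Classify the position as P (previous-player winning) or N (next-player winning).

N-position

Bitwise XOR of the heap sizes:
  1001  (9)
  1011  (11)
  0111  (7)
  0111  (7)
  ----
  0010  (2)
The nim-sum is 2 ≠ 0, so this is an N-position: the player to move can win.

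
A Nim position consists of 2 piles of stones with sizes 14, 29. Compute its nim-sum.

Compute the nim-sum pairwise:
14 ⊕ 29 = 19

19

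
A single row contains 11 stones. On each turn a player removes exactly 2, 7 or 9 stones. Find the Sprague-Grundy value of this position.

3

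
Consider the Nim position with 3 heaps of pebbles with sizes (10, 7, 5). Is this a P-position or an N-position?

N-position

Bitwise XOR of the heap sizes:
  1010  (10)
  0111  (7)
  0101  (5)
  ----
  1000  (8)
The nim-sum is 8 ≠ 0, so this is an N-position: the player to move can win.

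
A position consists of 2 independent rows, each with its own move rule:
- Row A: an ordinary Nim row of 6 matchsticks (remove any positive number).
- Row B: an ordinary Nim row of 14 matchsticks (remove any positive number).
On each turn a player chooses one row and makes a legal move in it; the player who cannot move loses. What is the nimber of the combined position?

8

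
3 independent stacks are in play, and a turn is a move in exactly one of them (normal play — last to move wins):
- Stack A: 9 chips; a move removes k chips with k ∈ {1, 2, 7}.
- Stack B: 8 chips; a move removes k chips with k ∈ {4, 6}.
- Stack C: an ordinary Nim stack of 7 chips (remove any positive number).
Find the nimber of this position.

5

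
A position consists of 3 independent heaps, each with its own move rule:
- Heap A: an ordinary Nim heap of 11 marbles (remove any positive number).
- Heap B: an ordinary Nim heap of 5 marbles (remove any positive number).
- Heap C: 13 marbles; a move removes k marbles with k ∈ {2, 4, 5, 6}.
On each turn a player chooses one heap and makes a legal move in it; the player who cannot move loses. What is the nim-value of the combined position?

Heap A is a plain Nim heap of size 11, so its Grundy value is 11.
Heap B is a plain Nim heap of size 5, so its Grundy value is 5.
Grundy values for heap C (subtraction set {2, 4, 5, 6}):
g(0) = mex{} = 0
g(1) = mex{} = 0
g(2) = mex{0} = 1
g(3) = mex{0} = 1
g(4) = mex{0,1} = 2
g(5) = mex{0,1} = 2
g(6) = mex{0,1,2} = 3
g(7) = mex{0,1,2} = 3
g(8) = mex{1,2,3} = 0
g(9) = mex{1,2,3} = 0
g(10) = mex{0,2,3} = 1
g(11) = mex{0,2,3} = 1
g(12) = mex{0,1,3} = 2
g(13) = mex{0,1,3} = 2
So g(13) = 2.
By the Sprague-Grundy theorem, the Grundy value of a sum of independent games is the XOR of the component values.
Combined value = 11 XOR 5 XOR 2 = 12.

12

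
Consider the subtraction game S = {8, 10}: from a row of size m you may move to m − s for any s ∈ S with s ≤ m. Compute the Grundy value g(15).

Compute g(0), g(1), … for moves {8, 10}:
k:     0  1  2  3  4  5  6  7  8  9 10 11 12 13 14 15
g(k):  0  0  0  0  0  0  0  0  1  1  1  1  1  1  1  1
So g(15) = 1.

1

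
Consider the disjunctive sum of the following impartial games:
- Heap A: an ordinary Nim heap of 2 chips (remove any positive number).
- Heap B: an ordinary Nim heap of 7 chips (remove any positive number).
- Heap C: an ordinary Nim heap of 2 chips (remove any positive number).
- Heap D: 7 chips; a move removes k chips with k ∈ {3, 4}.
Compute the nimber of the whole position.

Heap A is a plain Nim heap of size 2, so its Grundy value is 2.
Heap B is a plain Nim heap of size 7, so its Grundy value is 7.
Heap C is a plain Nim heap of size 2, so its Grundy value is 2.
For heap D, compute g(0), g(1), … with moves {3, 4}:
g(0) = mex{} = 0
g(1) = mex{} = 0
g(2) = mex{} = 0
g(3) = mex{0} = 1
g(4) = mex{0} = 1
g(5) = mex{0} = 1
g(6) = mex{0,1} = 2
g(7) = mex{1} = 0
So g(7) = 0.
By the Sprague-Grundy theorem, the Grundy value of a sum of independent games is the XOR of the component values.
Combined value = 2 ⊕ 7 ⊕ 2 ⊕ 0 = 7.

7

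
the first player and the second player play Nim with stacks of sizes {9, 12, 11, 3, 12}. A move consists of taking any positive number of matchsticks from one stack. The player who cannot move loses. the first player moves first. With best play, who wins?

the first player wins

Compute the nim-sum pairwise:
9 ^ 12 = 5
5 ^ 11 = 14
14 ^ 3 = 13
13 ^ 12 = 1
The nim-sum is 1 ≠ 0, so this is an N-position: the player to move can win; the first player has a winning move.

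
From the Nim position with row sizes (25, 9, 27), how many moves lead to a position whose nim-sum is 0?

Nim-sum: 25 XOR 9 XOR 27 = 11.
The overall nim-sum is X = 11. A row of size p has a winning move iff p XOR X < p (reduce it to p XOR X).
  25: 25 XOR 11 = 18 < 25 — winning move (to 18).
  9: 9 XOR 11 = 2 < 9 — winning move (to 2).
  27: 27 XOR 11 = 16 < 27 — winning move (to 16).
That gives 3 winning moves.

3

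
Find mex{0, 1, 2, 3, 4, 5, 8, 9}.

The values 0, 1, 2, 3, 4, 5 are all present; 6 is the first non-negative integer missing from the set.

6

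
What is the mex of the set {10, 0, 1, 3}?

The values 0, 1 are all present; 2 is the first non-negative integer missing from the set.

2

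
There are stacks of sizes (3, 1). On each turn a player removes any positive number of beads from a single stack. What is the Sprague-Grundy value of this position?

2

Compute the nim-sum pairwise:
3 ⊕ 1 = 2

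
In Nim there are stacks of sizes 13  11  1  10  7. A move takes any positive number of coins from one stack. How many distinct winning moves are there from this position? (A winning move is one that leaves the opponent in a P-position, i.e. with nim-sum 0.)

3

Bitwise XOR of the heap sizes:
  1101  (13)
  1011  (11)
  0001  (1)
  1010  (10)
  0111  (7)
  ----
  1010  (10)
The overall nim-sum is X = 10. A stack of size p has a winning move iff p XOR X < p (reduce it to p XOR X).
  13: 13 XOR 10 = 7 < 13 — winning move (to 7).
  11: 11 XOR 10 = 1 < 11 — winning move (to 1).
  1: 1 XOR 10 = 11 ≥ 1 — no move.
  10: 10 XOR 10 = 0 < 10 — winning move (to 0).
  7: 7 XOR 10 = 13 ≥ 7 — no move.
That gives 3 winning moves.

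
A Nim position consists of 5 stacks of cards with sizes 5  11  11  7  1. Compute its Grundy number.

Nim-sum: 5 XOR 11 XOR 11 XOR 7 XOR 1 = 3.

3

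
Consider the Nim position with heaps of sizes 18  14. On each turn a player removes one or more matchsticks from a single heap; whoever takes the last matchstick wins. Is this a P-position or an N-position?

N-position

Nim-sum: 18 ^ 14 = 28.
The nim-sum is 28 ≠ 0, so this is an N-position: the player to move can win.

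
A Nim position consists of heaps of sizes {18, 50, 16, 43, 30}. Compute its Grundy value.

5

In binary:
  010010  (18)
  110010  (50)
  010000  (16)
  101011  (43)
  011110  (30)
  ------
  000101  (5)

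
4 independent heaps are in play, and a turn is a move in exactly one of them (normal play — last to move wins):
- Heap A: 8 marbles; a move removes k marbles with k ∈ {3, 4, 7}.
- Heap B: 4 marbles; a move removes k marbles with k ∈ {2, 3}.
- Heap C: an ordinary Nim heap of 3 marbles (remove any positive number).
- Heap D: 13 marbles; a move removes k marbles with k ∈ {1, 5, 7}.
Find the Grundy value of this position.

2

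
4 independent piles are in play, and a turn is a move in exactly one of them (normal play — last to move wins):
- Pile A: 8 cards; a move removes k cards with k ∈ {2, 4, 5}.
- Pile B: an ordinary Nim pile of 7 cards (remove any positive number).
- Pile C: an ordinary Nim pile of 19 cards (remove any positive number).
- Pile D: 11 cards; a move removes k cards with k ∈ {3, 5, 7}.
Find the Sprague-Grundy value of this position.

Build the Grundy sequence for pile A with g(k) = mex{g(k−s) : s ∈ {2, 4, 5}, s ≤ k}:
k:     0  1  2  3  4  5  6  7  8
g(k):  0  0  1  1  2  2  3  0  0
So g(8) = 0.
Pile B is a plain Nim pile of size 7, so its Grundy value is 7.
Pile C is a plain Nim pile of size 19, so its Grundy value is 19.
Build the Grundy sequence for pile D with g(k) = mex{g(k−s) : s ∈ {3, 5, 7}, s ≤ k}:
g(0) = mex{} = 0
g(1) = mex{} = 0
g(2) = mex{} = 0
g(3) = mex{0} = 1
g(4) = mex{0} = 1
g(5) = mex{0} = 1
g(6) = mex{0,1} = 2
g(7) = mex{0,1} = 2
g(8) = mex{0,1} = 2
g(9) = mex{0,1,2} = 3
g(10) = mex{1,2} = 0
g(11) = mex{1,2} = 0
So g(11) = 0.
By the Sprague-Grundy theorem, the Grundy value of a sum of independent games is the XOR of the component values.
Combined value = 0 ⊕ 7 ⊕ 19 ⊕ 0 = 20.

20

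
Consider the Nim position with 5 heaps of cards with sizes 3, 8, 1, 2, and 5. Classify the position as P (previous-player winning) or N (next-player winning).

Nim-sum: 3 ^ 8 ^ 1 ^ 2 ^ 5 = 13.
The nim-sum is 13 ≠ 0, so this is an N-position: the player to move can win.

N-position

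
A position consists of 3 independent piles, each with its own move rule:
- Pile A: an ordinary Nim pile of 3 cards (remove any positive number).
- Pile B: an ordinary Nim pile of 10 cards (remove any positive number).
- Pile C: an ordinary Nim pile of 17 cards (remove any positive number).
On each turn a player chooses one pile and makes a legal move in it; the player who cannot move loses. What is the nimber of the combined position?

Pile A is a plain Nim pile of size 3, so its Grundy value is 3.
Pile B is a plain Nim pile of size 10, so its Grundy value is 10.
Pile C is a plain Nim pile of size 17, so its Grundy value is 17.
The value of a disjunctive sum is the nim-sum of the parts.
Combined value = 3 XOR 10 XOR 17 = 24.

24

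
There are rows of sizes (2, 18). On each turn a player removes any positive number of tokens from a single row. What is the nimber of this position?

16

Nim-sum: 2 ^ 18 = 16.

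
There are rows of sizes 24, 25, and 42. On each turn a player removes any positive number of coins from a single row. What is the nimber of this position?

43

In binary:
  011000  (24)
  011001  (25)
  101010  (42)
  ------
  101011  (43)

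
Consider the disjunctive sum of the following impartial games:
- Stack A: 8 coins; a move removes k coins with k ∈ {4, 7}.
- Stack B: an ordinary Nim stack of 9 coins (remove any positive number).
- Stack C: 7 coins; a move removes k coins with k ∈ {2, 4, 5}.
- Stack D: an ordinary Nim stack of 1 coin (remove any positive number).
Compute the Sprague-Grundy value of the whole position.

10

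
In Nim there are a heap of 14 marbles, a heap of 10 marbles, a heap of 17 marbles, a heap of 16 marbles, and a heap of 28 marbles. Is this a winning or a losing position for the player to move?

Winning position

Bitwise XOR of the heap sizes:
  01110  (14)
  01010  (10)
  10001  (17)
  10000  (16)
  11100  (28)
  -----
  11001  (25)
The nim-sum is 25 ≠ 0, so this is an N-position: the player to move can win.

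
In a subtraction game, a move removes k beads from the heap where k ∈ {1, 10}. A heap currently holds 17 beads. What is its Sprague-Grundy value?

Compute g(0), g(1), … for moves {1, 10}:
k:     0  1  2  3  4  5  6  7  8  9 10 11 12 13 14 15 16 17
g(k):  0  1  0  1  0  1  0  1  0  1  2  0  1  0  1  0  1  0
So g(17) = 0.

0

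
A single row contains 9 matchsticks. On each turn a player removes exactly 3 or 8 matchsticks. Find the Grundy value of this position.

Build the Grundy sequence with g(k) = mex{g(k−s) : s ∈ {3, 8}, s ≤ k}:
k:     0  1  2  3  4  5  6  7  8  9
g(k):  0  0  0  1  1  1  0  0  2  1
So g(9) = 1.

1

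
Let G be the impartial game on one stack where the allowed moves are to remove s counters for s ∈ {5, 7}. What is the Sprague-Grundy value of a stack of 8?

1

Build the Grundy sequence with g(k) = mex{g(k−s) : s ∈ {5, 7}, s ≤ k}:
g(0) = mex{} = 0
g(1) = mex{} = 0
g(2) = mex{} = 0
g(3) = mex{} = 0
g(4) = mex{} = 0
g(5) = mex{0} = 1
g(6) = mex{0} = 1
g(7) = mex{0} = 1
g(8) = mex{0} = 1
So g(8) = 1.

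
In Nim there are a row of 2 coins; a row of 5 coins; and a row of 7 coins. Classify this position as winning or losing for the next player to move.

Losing position

Nim-sum: 2 ⊕ 5 ⊕ 7 = 0.
The nim-sum is 0, so this is a P-position: the player to move is in a losing position under optimal play.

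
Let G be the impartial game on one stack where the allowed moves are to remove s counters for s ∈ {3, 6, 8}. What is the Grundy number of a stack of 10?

Build the Grundy sequence with g(k) = mex{g(k−s) : s ∈ {3, 6, 8}, s ≤ k}:
g(0) = mex{} = 0
g(1) = mex{} = 0
g(2) = mex{} = 0
g(3) = mex{0} = 1
g(4) = mex{0} = 1
g(5) = mex{0} = 1
g(6) = mex{0,1} = 2
g(7) = mex{0,1} = 2
g(8) = mex{0,1} = 2
g(9) = mex{0,1,2} = 3
g(10) = mex{0,1,2} = 3
So g(10) = 3.

3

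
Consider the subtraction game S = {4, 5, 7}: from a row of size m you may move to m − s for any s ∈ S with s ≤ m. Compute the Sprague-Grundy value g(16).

Build the Grundy sequence with g(k) = mex{g(k−s) : s ∈ {4, 5, 7}, s ≤ k}:
k:     0  1  2  3  4  5  6  7  8  9 10 11 12 13 14 15 16
g(k):  0  0  0  0  1  1  1  1  2  2  2  0  0  0  0  1  1
So g(16) = 1.

1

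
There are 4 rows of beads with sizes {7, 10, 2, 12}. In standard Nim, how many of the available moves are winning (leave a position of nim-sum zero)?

In binary:
  0111  (7)
  1010  (10)
  0010  (2)
  1100  (12)
  ----
  0011  (3)
The overall nim-sum is X = 3. A row of size p has a winning move iff p XOR X < p (reduce it to p XOR X).
  7: 7 XOR 3 = 4 < 7 — winning move (to 4).
  10: 10 XOR 3 = 9 < 10 — winning move (to 9).
  2: 2 XOR 3 = 1 < 2 — winning move (to 1).
  12: 12 XOR 3 = 15 ≥ 12 — no move.
That gives 3 winning moves.

3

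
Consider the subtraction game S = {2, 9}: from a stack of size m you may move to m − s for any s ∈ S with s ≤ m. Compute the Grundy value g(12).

Compute g(0), g(1), … for moves {2, 9}:
k:     0  1  2  3  4  5  6  7  8  9 10 11 12
g(k):  0  0  1  1  0  0  1  1  0  2  1  0  0
So g(12) = 0.

0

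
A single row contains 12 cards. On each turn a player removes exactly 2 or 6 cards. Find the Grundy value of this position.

0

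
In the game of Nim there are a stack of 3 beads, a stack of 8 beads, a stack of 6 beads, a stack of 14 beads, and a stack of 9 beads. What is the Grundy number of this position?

Compute the nim-sum pairwise:
3 XOR 8 = 11
11 XOR 6 = 13
13 XOR 14 = 3
3 XOR 9 = 10

10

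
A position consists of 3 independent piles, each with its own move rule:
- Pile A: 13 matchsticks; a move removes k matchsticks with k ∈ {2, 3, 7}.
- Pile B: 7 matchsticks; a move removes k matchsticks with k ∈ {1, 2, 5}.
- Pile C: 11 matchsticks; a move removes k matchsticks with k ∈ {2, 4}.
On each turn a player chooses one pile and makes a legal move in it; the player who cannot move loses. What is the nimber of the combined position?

Grundy values for pile A (subtraction set {2, 3, 7}):
k:     0  1  2  3  4  5  6  7  8  9 10 11 12 13
g(k):  0  0  1  1  2  0  0  1  1  2  0  0  1  1
So g(13) = 1.
Grundy values for pile B (subtraction set {1, 2, 5}):
k:     0  1  2  3  4  5  6  7
g(k):  0  1  2  0  1  2  0  1
So g(7) = 1.
Build the Grundy sequence for pile C with g(k) = mex{g(k−s) : s ∈ {2, 4}, s ≤ k}:
g(0) = mex{} = 0
g(1) = mex{} = 0
g(2) = mex{0} = 1
g(3) = mex{0} = 1
g(4) = mex{0,1} = 2
g(5) = mex{0,1} = 2
g(6) = mex{1,2} = 0
g(7) = mex{1,2} = 0
g(8) = mex{0,2} = 1
g(9) = mex{0,2} = 1
g(10) = mex{0,1} = 2
g(11) = mex{0,1} = 2
So g(11) = 2.
The value of a disjunctive sum is the nim-sum of the parts.
Combined value = 1 XOR 1 XOR 2 = 2.

2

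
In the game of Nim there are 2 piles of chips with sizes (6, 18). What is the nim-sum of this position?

Nim-sum: 6 ^ 18 = 20.

20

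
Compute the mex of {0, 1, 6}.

2

The values 0, 1 are all present; 2 is the first non-negative integer missing from the set.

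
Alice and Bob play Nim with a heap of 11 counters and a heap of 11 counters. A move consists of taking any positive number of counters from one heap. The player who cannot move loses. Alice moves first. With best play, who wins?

Bob wins

Compute the nim-sum pairwise:
11 XOR 11 = 0
The nim-sum is 0, so this is a P-position: the player to move is in a losing position under optimal play; Alice is about to move from it and so loses — Bob wins.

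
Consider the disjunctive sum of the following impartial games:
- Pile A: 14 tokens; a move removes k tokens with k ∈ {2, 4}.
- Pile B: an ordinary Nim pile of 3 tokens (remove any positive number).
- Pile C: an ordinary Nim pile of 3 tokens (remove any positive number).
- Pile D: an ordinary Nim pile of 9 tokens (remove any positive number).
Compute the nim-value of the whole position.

For pile A, compute g(0), g(1), … with moves {2, 4}:
k:     0  1  2  3  4  5  6  7  8  9 10 11 12 13 14
g(k):  0  0  1  1  2  2  0  0  1  1  2  2  0  0  1
So g(14) = 1.
Pile B is a plain Nim pile of size 3, so its Grundy value is 3.
Pile C is a plain Nim pile of size 3, so its Grundy value is 3.
Pile D is a plain Nim pile of size 9, so its Grundy value is 9.
By the Sprague-Grundy theorem, the Grundy value of a sum of independent games is the XOR of the component values.
Combined value = 1 ⊕ 3 ⊕ 3 ⊕ 9 = 8.

8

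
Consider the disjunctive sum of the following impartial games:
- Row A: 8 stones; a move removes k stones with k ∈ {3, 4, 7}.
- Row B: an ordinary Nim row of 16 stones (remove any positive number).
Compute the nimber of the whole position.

18

For row A, compute g(0), g(1), … with moves {3, 4, 7}:
g(0) = mex{} = 0
g(1) = mex{} = 0
g(2) = mex{} = 0
g(3) = mex{0} = 1
g(4) = mex{0} = 1
g(5) = mex{0} = 1
g(6) = mex{0,1} = 2
g(7) = mex{0,1} = 2
g(8) = mex{0,1} = 2
So g(8) = 2.
Row B is a plain Nim row of size 16, so its Grundy value is 16.
By the Sprague-Grundy theorem, the Grundy value of a sum of independent games is the XOR of the component values.
Combined value = 2 ⊕ 16 = 18.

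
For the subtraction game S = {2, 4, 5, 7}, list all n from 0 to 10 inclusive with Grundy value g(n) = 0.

0, 1, 9, 10

Compute g(0), g(1), … for moves {2, 4, 5, 7}:
g(0) = mex{} = 0
g(1) = mex{} = 0
g(2) = mex{0} = 1
g(3) = mex{0} = 1
g(4) = mex{0,1} = 2
g(5) = mex{0,1} = 2
g(6) = mex{0,1,2} = 3
g(7) = mex{0,1,2} = 3
g(8) = mex{0,1,2,3} = 4
g(9) = mex{1,2,3} = 0
g(10) = mex{1,2,3,4} = 0
The P-positions (g = 0) in 0..10 are 0, 1, 9, 10.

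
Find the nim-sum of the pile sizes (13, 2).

In binary:
  1101  (13)
  0010  (2)
  ----
  1111  (15)

15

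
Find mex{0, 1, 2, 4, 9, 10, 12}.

The values 0, 1, 2 are all present; 3 is the first non-negative integer missing from the set.

3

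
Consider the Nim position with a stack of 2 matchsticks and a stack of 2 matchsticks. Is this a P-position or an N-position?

Nim-sum: 2 ⊕ 2 = 0.
The nim-sum is 0, so this is a P-position: the player to move is in a losing position under optimal play.

P-position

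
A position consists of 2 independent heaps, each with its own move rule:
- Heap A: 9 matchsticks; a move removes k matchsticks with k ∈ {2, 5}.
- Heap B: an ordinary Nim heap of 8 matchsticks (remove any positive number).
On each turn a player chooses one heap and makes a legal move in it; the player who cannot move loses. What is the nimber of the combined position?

9

Grundy values for heap A (subtraction set {2, 5}):
k:     0  1  2  3  4  5  6  7  8  9
g(k):  0  0  1  1  0  2  1  0  0  1
So g(9) = 1.
Heap B is a plain Nim heap of size 8, so its Grundy value is 8.
By the Sprague-Grundy theorem, the Grundy value of a sum of independent games is the XOR of the component values.
Combined value = 1 XOR 8 = 9.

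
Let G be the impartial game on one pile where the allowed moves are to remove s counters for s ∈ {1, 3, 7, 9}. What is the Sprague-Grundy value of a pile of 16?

Compute g(0), g(1), … for moves {1, 3, 7, 9}:
k:     0  1  2  3  4  5  6  7  8  9 10 11 12 13 14 15 16
g(k):  0  1  0  1  0  1  0  1  0  1  0  1  0  1  0  1  0
So g(16) = 0.

0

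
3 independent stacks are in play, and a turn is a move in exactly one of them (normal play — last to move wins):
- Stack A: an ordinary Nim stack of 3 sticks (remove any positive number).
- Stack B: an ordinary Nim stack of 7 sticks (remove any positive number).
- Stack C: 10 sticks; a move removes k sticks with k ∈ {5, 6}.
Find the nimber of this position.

Stack A is a plain Nim stack of size 3, so its Grundy value is 3.
Stack B is a plain Nim stack of size 7, so its Grundy value is 7.
Build the Grundy sequence for stack C with g(k) = mex{g(k−s) : s ∈ {5, 6}, s ≤ k}:
g(0) = mex{} = 0
g(1) = mex{} = 0
g(2) = mex{} = 0
g(3) = mex{} = 0
g(4) = mex{} = 0
g(5) = mex{0} = 1
g(6) = mex{0} = 1
g(7) = mex{0} = 1
g(8) = mex{0} = 1
g(9) = mex{0} = 1
g(10) = mex{0,1} = 2
So g(10) = 2.
By the Sprague-Grundy theorem, the Grundy value of a sum of independent games is the XOR of the component values.
Combined value = 3 XOR 7 XOR 2 = 6.

6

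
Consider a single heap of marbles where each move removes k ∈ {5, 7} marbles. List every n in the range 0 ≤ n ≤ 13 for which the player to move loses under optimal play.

Compute g(0), g(1), … for moves {5, 7}:
k:     0  1  2  3  4  5  6  7  8  9 10 11 12 13
g(k):  0  0  0  0  0  1  1  1  1  1  2  2  0  0
The P-positions (g = 0) in 0..13 are 0, 1, 2, 3, 4, 12, 13.

0, 1, 2, 3, 4, 12, 13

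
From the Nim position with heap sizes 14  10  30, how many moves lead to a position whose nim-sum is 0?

1

Bitwise XOR of the heap sizes:
  01110  (14)
  01010  (10)
  11110  (30)
  -----
  11010  (26)
The overall nim-sum is X = 26. A heap of size p has a winning move iff p XOR X < p (reduce it to p XOR X).
  14: 14 XOR 26 = 20 ≥ 14 — no move.
  10: 10 XOR 26 = 16 ≥ 10 — no move.
  30: 30 XOR 26 = 4 < 30 — winning move (to 4).
That gives 1 winning move.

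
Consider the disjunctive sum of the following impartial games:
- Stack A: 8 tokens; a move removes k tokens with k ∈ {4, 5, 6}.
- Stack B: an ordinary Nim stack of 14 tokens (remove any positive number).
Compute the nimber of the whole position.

Build the Grundy sequence for stack A with g(k) = mex{g(k−s) : s ∈ {4, 5, 6}, s ≤ k}:
k:     0  1  2  3  4  5  6  7  8
g(k):  0  0  0  0  1  1  1  1  2
So g(8) = 2.
Stack B is a plain Nim stack of size 14, so its Grundy value is 14.
By the Sprague-Grundy theorem, the Grundy value of a sum of independent games is the XOR of the component values.
Combined value = 2 ⊕ 14 = 12.

12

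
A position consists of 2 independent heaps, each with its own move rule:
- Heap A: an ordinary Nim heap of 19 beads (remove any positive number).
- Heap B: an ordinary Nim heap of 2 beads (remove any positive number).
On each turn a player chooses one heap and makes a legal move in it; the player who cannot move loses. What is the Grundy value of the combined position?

17

Heap A is a plain Nim heap of size 19, so its Grundy value is 19.
Heap B is a plain Nim heap of size 2, so its Grundy value is 2.
The value of a disjunctive sum is the nim-sum of the parts.
Combined value = 19 ⊕ 2 = 17.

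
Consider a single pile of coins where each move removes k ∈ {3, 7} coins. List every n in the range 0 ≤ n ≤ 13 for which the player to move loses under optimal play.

0, 1, 2, 6, 10, 11, 12

Grundy values for subtraction set {3, 7}:
g(0) = mex{} = 0
g(1) = mex{} = 0
g(2) = mex{} = 0
g(3) = mex{0} = 1
g(4) = mex{0} = 1
g(5) = mex{0} = 1
g(6) = mex{1} = 0
g(7) = mex{0,1} = 2
g(8) = mex{0,1} = 2
g(9) = mex{0} = 1
g(10) = mex{1,2} = 0
g(11) = mex{1,2} = 0
g(12) = mex{1} = 0
g(13) = mex{0} = 1
The P-positions (g = 0) in 0..13 are 0, 1, 2, 6, 10, 11, 12.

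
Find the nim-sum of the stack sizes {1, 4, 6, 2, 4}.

5

In binary:
  001  (1)
  100  (4)
  110  (6)
  010  (2)
  100  (4)
  ---
  101  (5)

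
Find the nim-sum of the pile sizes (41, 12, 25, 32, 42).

Compute the nim-sum pairwise:
41 ⊕ 12 = 37
37 ⊕ 25 = 60
60 ⊕ 32 = 28
28 ⊕ 42 = 54

54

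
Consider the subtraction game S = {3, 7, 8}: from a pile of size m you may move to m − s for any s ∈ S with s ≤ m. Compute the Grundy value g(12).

Compute g(0), g(1), … for moves {3, 7, 8}:
g(0) = mex{} = 0
g(1) = mex{} = 0
g(2) = mex{} = 0
g(3) = mex{0} = 1
g(4) = mex{0} = 1
g(5) = mex{0} = 1
g(6) = mex{1} = 0
g(7) = mex{0,1} = 2
g(8) = mex{0,1} = 2
g(9) = mex{0} = 1
g(10) = mex{0,1,2} = 3
g(11) = mex{1,2} = 0
g(12) = mex{1} = 0
So g(12) = 0.

0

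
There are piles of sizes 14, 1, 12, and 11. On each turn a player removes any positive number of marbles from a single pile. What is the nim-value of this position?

Write each in binary and XOR column by column:
  1110  (14)
  0001  (1)
  1100  (12)
  1011  (11)
  ----
  1000  (8)

8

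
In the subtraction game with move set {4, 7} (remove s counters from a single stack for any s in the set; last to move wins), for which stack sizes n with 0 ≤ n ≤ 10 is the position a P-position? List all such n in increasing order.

0, 1, 2, 3

Grundy values for subtraction set {4, 7}:
k:     0  1  2  3  4  5  6  7  8  9 10
g(k):  0  0  0  0  1  1  1  1  2  2  2
The P-positions (g = 0) in 0..10 are 0, 1, 2, 3.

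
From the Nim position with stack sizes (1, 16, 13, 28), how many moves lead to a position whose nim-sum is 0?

Nim-sum: 1 XOR 16 XOR 13 XOR 28 = 0.
The nim-sum is already 0, so every move leaves a nonzero nim-sum — there are no winning moves.

0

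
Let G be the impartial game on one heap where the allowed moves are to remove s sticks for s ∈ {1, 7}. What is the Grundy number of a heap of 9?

1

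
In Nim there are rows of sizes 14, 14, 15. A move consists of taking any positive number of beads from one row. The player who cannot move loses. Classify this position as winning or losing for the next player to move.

Winning position

Bitwise XOR of the heap sizes:
  1110  (14)
  1110  (14)
  1111  (15)
  ----
  1111  (15)
The nim-sum is 15 ≠ 0, so this is an N-position: the player to move can win.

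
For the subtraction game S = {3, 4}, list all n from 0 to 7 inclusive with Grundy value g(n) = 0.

0, 1, 2, 7

Build the Grundy sequence with g(k) = mex{g(k−s) : s ∈ {3, 4}, s ≤ k}:
g(0) = mex{} = 0
g(1) = mex{} = 0
g(2) = mex{} = 0
g(3) = mex{0} = 1
g(4) = mex{0} = 1
g(5) = mex{0} = 1
g(6) = mex{0,1} = 2
g(7) = mex{1} = 0
The P-positions (g = 0) in 0..7 are 0, 1, 2, 7.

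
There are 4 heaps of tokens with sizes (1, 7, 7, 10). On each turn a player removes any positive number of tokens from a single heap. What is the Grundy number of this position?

In binary:
  0001  (1)
  0111  (7)
  0111  (7)
  1010  (10)
  ----
  1011  (11)

11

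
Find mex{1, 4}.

0 is not in the set, so the mex is 0.

0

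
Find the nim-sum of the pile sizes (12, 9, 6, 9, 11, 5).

In binary:
  1100  (12)
  1001  (9)
  0110  (6)
  1001  (9)
  1011  (11)
  0101  (5)
  ----
  0100  (4)

4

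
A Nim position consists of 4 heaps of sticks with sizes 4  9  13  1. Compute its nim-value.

Nim-sum: 4 XOR 9 XOR 13 XOR 1 = 1.

1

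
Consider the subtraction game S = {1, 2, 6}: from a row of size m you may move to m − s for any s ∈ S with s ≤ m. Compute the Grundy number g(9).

2

Grundy values for subtraction set {1, 2, 6}:
k:     0  1  2  3  4  5  6  7  8  9
g(k):  0  1  2  0  1  2  3  0  1  2
So g(9) = 2.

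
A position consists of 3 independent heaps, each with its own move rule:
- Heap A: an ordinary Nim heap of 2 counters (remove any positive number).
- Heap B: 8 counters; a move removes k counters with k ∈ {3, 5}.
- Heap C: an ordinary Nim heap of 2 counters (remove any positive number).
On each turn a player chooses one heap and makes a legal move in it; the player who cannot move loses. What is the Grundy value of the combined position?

0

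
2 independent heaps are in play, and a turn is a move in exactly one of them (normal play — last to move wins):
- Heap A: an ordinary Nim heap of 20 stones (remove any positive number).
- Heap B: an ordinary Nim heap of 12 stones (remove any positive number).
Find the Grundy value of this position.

24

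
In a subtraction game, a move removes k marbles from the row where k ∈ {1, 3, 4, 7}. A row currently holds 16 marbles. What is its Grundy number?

Build the Grundy sequence with g(k) = mex{g(k−s) : s ∈ {1, 3, 4, 7}, s ≤ k}:
k:     0  1  2  3  4  5  6  7  8  9 10 11 12 13 14 15 16
g(k):  0  1  0  1  2  3  2  3  0  1  0  1  2  3  2  3  0
So g(16) = 0.

0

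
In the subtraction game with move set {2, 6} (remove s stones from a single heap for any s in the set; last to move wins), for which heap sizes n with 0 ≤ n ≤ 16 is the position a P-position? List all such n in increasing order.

0, 1, 4, 5, 8, 9, 12, 13, 16

Grundy values for subtraction set {2, 6}:
k:     0  1  2  3  4  5  6  7  8  9 10 11 12 13 14 15 16
g(k):  0  0  1  1  0  0  1  1  0  0  1  1  0  0  1  1  0
The P-positions (g = 0) in 0..16 are 0, 1, 4, 5, 8, 9, 12, 13, 16.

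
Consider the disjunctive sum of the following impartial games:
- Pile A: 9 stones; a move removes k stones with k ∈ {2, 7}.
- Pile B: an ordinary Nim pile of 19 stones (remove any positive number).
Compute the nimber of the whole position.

19

Build the Grundy sequence for pile A with g(k) = mex{g(k−s) : s ∈ {2, 7}, s ≤ k}:
k:     0  1  2  3  4  5  6  7  8  9
g(k):  0  0  1  1  0  0  1  1  2  0
So g(9) = 0.
Pile B is a plain Nim pile of size 19, so its Grundy value is 19.
By the Sprague-Grundy theorem, the Grundy value of a sum of independent games is the XOR of the component values.
Combined value = 0 ⊕ 19 = 19.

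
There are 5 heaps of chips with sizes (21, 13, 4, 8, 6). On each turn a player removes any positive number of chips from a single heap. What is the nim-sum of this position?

18

Compute the nim-sum pairwise:
21 ⊕ 13 = 24
24 ⊕ 4 = 28
28 ⊕ 8 = 20
20 ⊕ 6 = 18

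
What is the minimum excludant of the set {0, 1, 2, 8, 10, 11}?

3

The values 0, 1, 2 are all present; 3 is the first non-negative integer missing from the set.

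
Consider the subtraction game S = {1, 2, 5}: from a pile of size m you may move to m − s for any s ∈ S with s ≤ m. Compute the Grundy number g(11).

Build the Grundy sequence with g(k) = mex{g(k−s) : s ∈ {1, 2, 5}, s ≤ k}:
k:     0  1  2  3  4  5  6  7  8  9 10 11
g(k):  0  1  2  0  1  2  0  1  2  0  1  2
So g(11) = 2.

2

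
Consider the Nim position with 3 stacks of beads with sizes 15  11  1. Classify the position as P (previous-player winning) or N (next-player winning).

Compute the nim-sum pairwise:
15 ⊕ 11 = 4
4 ⊕ 1 = 5
The nim-sum is 5 ≠ 0, so this is an N-position: the player to move can win.

N-position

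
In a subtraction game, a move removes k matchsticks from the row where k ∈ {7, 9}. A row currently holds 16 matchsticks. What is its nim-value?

0

Compute g(0), g(1), … for moves {7, 9}:
k:     0  1  2  3  4  5  6  7  8  9 10 11 12 13 14 15 16
g(k):  0  0  0  0  0  0  0  1  1  1  1  1  1  1  2  2  0
So g(16) = 0.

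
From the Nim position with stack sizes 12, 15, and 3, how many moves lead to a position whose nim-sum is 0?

Write each in binary and XOR column by column:
  1100  (12)
  1111  (15)
  0011  (3)
  ----
  0000  (0)
The nim-sum is already 0, so every move leaves a nonzero nim-sum — there are no winning moves.

0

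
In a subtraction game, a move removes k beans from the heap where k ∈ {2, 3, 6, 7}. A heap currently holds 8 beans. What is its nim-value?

Compute g(0), g(1), … for moves {2, 3, 6, 7}:
g(0) = mex{} = 0
g(1) = mex{} = 0
g(2) = mex{0} = 1
g(3) = mex{0} = 1
g(4) = mex{0,1} = 2
g(5) = mex{1} = 0
g(6) = mex{0,1,2} = 3
g(7) = mex{0,2} = 1
g(8) = mex{0,1,3} = 2
So g(8) = 2.

2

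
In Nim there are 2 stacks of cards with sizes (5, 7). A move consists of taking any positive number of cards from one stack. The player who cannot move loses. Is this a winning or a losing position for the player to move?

Winning position

Nim-sum: 5 ⊕ 7 = 2.
The nim-sum is 2 ≠ 0, so this is an N-position: the player to move can win.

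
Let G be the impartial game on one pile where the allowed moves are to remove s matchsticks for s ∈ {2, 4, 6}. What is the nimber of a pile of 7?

3

Build the Grundy sequence with g(k) = mex{g(k−s) : s ∈ {2, 4, 6}, s ≤ k}:
k:     0  1  2  3  4  5  6  7
g(k):  0  0  1  1  2  2  3  3
So g(7) = 3.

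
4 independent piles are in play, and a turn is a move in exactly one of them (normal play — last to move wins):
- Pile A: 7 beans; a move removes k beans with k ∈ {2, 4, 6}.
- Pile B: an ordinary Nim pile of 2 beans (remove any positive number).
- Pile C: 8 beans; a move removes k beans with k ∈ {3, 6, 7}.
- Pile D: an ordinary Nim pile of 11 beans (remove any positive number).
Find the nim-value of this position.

8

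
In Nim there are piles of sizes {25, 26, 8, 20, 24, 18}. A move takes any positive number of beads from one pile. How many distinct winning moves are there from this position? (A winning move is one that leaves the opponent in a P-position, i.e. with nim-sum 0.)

Compute the nim-sum pairwise:
25 ⊕ 26 = 3
3 ⊕ 8 = 11
11 ⊕ 20 = 31
31 ⊕ 24 = 7
7 ⊕ 18 = 21
The overall nim-sum is X = 21. A pile of size p has a winning move iff p XOR X < p (reduce it to p XOR X).
  25: 25 XOR 21 = 12 < 25 — winning move (to 12).
  26: 26 XOR 21 = 15 < 26 — winning move (to 15).
  8: 8 XOR 21 = 29 ≥ 8 — no move.
  20: 20 XOR 21 = 1 < 20 — winning move (to 1).
  24: 24 XOR 21 = 13 < 24 — winning move (to 13).
  18: 18 XOR 21 = 7 < 18 — winning move (to 7).
That gives 5 winning moves.

5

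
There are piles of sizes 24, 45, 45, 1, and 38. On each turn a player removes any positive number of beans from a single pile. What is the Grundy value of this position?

63

Nim-sum: 24 ^ 45 ^ 45 ^ 1 ^ 38 = 63.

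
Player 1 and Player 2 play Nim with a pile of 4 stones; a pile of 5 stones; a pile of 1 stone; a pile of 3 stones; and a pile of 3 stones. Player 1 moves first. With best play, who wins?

Player 2 wins

Compute the nim-sum pairwise:
4 ^ 5 = 1
1 ^ 1 = 0
0 ^ 3 = 3
3 ^ 3 = 0
The nim-sum is 0, so this is a P-position: the player to move is in a losing position under optimal play; Player 1 is about to move from it and so loses — Player 2 wins.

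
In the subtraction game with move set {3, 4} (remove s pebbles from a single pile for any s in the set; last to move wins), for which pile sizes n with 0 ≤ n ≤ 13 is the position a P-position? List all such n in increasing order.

0, 1, 2, 7, 8, 9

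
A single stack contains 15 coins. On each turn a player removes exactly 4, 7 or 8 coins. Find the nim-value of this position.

0

Grundy values for subtraction set {4, 7, 8}:
k:     0  1  2  3  4  5  6  7  8  9 10 11 12 13 14 15
g(k):  0  0  0  0  1  1  1  1  2  2  2  2  0  0  0  0
So g(15) = 0.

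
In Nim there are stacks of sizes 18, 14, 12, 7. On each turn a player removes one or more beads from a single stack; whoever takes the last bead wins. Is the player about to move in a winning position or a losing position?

Winning position

Nim-sum: 18 ^ 14 ^ 12 ^ 7 = 23.
The nim-sum is 23 ≠ 0, so this is an N-position: the player to move can win.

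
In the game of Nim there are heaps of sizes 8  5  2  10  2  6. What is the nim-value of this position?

1

Compute the nim-sum pairwise:
8 ^ 5 = 13
13 ^ 2 = 15
15 ^ 10 = 5
5 ^ 2 = 7
7 ^ 6 = 1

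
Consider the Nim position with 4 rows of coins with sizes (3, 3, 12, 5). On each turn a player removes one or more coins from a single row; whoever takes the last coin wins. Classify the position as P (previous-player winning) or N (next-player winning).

Nim-sum: 3 ^ 3 ^ 12 ^ 5 = 9.
The nim-sum is 9 ≠ 0, so this is an N-position: the player to move can win.

N-position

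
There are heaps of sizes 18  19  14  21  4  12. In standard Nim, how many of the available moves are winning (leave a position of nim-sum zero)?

Bitwise XOR of the heap sizes:
  10010  (18)
  10011  (19)
  01110  (14)
  10101  (21)
  00100  (4)
  01100  (12)
  -----
  10010  (18)
The overall nim-sum is X = 18. A heap of size p has a winning move iff p XOR X < p (reduce it to p XOR X).
  18: 18 XOR 18 = 0 < 18 — winning move (to 0).
  19: 19 XOR 18 = 1 < 19 — winning move (to 1).
  14: 14 XOR 18 = 28 ≥ 14 — no move.
  21: 21 XOR 18 = 7 < 21 — winning move (to 7).
  4: 4 XOR 18 = 22 ≥ 4 — no move.
  12: 12 XOR 18 = 30 ≥ 12 — no move.
That gives 3 winning moves.

3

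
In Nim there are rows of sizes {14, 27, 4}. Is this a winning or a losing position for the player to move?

Nim-sum: 14 ^ 27 ^ 4 = 17.
The nim-sum is 17 ≠ 0, so this is an N-position: the player to move can win.

Winning position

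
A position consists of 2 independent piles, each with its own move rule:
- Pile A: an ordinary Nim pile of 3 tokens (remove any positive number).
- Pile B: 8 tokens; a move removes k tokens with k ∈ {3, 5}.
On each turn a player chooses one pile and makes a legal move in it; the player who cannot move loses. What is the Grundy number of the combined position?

3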